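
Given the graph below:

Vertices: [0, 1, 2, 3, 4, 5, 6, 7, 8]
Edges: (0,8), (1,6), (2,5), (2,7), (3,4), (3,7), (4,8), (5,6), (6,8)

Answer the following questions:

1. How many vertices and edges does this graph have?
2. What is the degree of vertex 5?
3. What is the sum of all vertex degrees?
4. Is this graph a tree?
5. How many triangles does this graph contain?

Count: 9 vertices, 9 edges.
Vertex 5 has neighbors [2, 6], degree = 2.
Handshaking lemma: 2 * 9 = 18.
A tree on 9 vertices has 8 edges. This graph has 9 edges (1 extra). Not a tree.
Number of triangles = 0.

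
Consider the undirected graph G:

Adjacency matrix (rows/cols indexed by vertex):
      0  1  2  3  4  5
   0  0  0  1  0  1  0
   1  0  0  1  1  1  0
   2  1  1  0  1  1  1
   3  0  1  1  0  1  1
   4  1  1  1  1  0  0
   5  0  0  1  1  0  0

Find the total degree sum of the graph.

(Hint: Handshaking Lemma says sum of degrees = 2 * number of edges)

Count edges: 10 edges.
By Handshaking Lemma: sum of degrees = 2 * 10 = 20.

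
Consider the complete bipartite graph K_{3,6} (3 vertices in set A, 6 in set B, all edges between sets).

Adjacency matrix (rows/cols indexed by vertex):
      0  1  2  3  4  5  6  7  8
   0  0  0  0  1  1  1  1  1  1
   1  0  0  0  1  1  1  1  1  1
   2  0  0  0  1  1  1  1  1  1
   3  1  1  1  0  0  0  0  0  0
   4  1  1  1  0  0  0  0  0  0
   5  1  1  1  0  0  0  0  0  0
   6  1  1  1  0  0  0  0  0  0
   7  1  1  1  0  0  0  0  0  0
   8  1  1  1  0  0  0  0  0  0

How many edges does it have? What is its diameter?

K_{3,6} has 3 * 6 = 18 edges.
Any vertex reaches any opposite-side vertex in 1 step; same-side vertices reach in 2 steps via any opposite-side vertex.
Diameter = 2.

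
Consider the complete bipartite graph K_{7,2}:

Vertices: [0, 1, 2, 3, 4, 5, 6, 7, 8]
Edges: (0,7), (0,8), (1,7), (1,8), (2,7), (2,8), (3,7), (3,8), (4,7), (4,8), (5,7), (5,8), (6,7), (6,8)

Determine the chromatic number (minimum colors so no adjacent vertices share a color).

K_{7,2} is bipartite: vertices split into two independent sets of size 7 and 2.
Color one set 0, the other 1. No adjacent vertices share a color.
Chromatic number = 2.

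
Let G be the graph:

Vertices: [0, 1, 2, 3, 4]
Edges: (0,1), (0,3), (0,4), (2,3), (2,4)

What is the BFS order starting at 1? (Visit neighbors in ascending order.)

BFS from vertex 1 (neighbors processed in ascending order):
Visit order: 1, 0, 3, 4, 2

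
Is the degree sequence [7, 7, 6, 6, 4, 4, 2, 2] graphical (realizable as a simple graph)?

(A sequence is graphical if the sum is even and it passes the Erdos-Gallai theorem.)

Sum of degrees = 38. Sum is even but fails Erdos-Gallai. The sequence is NOT graphical.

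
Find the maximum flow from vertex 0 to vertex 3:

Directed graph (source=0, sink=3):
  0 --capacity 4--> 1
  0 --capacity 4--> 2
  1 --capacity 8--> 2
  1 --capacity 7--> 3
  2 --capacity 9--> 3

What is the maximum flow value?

Computing max flow:
  Flow on (0->1): 4/4
  Flow on (0->2): 4/4
  Flow on (1->3): 4/7
  Flow on (2->3): 4/9
Maximum flow = 8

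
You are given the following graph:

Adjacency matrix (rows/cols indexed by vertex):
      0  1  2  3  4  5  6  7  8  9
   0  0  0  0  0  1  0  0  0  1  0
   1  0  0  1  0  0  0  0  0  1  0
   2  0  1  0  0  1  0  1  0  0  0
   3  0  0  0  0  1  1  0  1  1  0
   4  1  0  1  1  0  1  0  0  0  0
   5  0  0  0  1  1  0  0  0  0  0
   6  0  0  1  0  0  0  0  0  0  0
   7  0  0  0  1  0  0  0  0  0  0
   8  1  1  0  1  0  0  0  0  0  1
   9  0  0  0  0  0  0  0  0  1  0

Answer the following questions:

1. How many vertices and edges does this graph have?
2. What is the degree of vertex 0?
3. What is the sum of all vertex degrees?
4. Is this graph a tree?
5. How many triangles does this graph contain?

Count: 10 vertices, 12 edges.
Vertex 0 has neighbors [4, 8], degree = 2.
Handshaking lemma: 2 * 12 = 24.
A tree on 10 vertices has 9 edges. This graph has 12 edges (3 extra). Not a tree.
Number of triangles = 1.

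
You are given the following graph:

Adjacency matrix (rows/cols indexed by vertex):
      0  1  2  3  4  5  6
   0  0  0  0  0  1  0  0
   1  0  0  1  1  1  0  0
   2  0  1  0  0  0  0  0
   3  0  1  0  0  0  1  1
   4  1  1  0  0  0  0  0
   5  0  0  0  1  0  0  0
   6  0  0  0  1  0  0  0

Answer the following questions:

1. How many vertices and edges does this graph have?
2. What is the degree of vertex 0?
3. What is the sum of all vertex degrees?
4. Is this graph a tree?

Count: 7 vertices, 6 edges.
Vertex 0 has neighbors [4], degree = 1.
Handshaking lemma: 2 * 6 = 12.
A graph is a tree iff it is connected and has exactly n-1 edges. This graph is connected (all 7 vertices in one component) and has 7-1 = 6 edges. It is a tree.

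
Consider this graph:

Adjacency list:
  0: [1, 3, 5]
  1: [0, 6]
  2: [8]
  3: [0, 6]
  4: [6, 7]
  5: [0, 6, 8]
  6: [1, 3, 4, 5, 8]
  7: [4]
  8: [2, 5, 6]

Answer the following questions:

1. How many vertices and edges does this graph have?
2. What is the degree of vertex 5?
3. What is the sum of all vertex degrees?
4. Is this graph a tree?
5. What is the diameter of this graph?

Count: 9 vertices, 11 edges.
Vertex 5 has neighbors [0, 6, 8], degree = 3.
Handshaking lemma: 2 * 11 = 22.
A tree on 9 vertices has 8 edges. This graph has 11 edges (3 extra). Not a tree.
Diameter (longest shortest path) = 4.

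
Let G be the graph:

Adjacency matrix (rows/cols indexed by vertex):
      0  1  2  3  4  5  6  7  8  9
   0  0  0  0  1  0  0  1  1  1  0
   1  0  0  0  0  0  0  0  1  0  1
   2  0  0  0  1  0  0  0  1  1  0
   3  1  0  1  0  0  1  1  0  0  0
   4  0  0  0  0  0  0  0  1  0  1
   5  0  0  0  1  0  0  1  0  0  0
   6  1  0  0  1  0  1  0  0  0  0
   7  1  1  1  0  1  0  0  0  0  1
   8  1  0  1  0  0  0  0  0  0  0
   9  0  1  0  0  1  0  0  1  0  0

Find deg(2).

Vertex 2 has neighbors [3, 7, 8], so deg(2) = 3.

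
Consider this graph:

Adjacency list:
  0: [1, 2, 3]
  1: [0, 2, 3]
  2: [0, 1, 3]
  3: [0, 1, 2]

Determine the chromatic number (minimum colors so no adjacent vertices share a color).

The graph has a maximum clique of size 4 (lower bound on chromatic number).
A valid 4-coloring: {0: 0, 1: 1, 2: 2, 3: 3}.
Chromatic number = 4.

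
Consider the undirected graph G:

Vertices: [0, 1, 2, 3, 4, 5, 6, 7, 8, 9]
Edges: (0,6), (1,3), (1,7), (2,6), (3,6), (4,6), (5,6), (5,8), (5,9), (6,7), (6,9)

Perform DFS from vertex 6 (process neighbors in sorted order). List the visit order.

DFS from vertex 6 (neighbors processed in ascending order):
Visit order: 6, 0, 2, 3, 1, 7, 4, 5, 8, 9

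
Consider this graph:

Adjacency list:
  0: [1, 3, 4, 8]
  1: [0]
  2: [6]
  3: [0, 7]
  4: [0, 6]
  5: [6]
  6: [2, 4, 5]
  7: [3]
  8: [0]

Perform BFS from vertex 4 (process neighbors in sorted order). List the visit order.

BFS from vertex 4 (neighbors processed in ascending order):
Visit order: 4, 0, 6, 1, 3, 8, 2, 5, 7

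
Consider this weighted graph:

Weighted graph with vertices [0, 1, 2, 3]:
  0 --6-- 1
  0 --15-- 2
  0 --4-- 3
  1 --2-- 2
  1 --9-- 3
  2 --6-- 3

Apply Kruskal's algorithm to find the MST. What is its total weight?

Applying Kruskal's algorithm (sort edges by weight, add if no cycle):
  Add (1,2) w=2
  Add (0,3) w=4
  Add (0,1) w=6
  Skip (2,3) w=6 (creates cycle)
  Skip (1,3) w=9 (creates cycle)
  Skip (0,2) w=15 (creates cycle)
MST weight = 12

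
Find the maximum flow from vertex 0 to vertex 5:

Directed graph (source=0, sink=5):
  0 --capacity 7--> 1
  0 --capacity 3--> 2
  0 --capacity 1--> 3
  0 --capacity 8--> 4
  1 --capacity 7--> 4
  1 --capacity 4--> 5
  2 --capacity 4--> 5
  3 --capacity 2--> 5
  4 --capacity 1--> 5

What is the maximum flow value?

Computing max flow:
  Flow on (0->1): 4/7
  Flow on (0->2): 3/3
  Flow on (0->3): 1/1
  Flow on (0->4): 1/8
  Flow on (1->5): 4/4
  Flow on (2->5): 3/4
  Flow on (3->5): 1/2
  Flow on (4->5): 1/1
Maximum flow = 9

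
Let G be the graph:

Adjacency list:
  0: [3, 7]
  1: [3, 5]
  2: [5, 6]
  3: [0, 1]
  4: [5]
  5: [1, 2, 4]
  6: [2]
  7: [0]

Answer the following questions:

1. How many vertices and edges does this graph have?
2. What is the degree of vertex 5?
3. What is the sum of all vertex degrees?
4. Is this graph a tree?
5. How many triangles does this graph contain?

Count: 8 vertices, 7 edges.
Vertex 5 has neighbors [1, 2, 4], degree = 3.
Handshaking lemma: 2 * 7 = 14.
A graph is a tree iff it is connected and has exactly n-1 edges. This graph is connected (all 8 vertices in one component) and has 8-1 = 7 edges. It is a tree.
Number of triangles = 0.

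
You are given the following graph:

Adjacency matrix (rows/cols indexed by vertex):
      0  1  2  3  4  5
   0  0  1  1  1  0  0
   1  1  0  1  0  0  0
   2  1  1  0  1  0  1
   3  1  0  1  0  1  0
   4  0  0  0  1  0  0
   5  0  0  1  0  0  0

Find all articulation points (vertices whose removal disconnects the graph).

An articulation point is a vertex whose removal disconnects the graph.
Articulation points: [2, 3]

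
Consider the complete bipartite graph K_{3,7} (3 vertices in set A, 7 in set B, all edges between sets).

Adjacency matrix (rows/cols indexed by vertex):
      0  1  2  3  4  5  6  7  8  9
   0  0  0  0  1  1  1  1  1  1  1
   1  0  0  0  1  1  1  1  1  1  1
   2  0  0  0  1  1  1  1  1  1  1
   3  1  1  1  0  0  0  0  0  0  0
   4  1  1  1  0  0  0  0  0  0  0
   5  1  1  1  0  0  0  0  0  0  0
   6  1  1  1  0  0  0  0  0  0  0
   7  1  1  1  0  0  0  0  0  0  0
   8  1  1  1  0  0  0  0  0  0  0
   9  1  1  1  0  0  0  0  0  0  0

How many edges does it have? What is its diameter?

K_{3,7} has 3 * 7 = 21 edges.
Any vertex reaches any opposite-side vertex in 1 step; same-side vertices reach in 2 steps via any opposite-side vertex.
Diameter = 2.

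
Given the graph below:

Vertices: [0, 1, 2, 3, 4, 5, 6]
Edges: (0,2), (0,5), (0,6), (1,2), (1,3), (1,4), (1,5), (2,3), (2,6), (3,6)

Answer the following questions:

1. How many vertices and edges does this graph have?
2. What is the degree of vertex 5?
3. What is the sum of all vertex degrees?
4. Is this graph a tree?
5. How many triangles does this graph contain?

Count: 7 vertices, 10 edges.
Vertex 5 has neighbors [0, 1], degree = 2.
Handshaking lemma: 2 * 10 = 20.
A tree on 7 vertices has 6 edges. This graph has 10 edges (4 extra). Not a tree.
Number of triangles = 3.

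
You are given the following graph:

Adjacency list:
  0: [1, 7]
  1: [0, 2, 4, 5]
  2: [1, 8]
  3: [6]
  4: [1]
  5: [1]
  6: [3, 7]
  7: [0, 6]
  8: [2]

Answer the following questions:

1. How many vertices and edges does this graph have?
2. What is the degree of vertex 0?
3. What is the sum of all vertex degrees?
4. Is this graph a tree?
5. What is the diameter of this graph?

Count: 9 vertices, 8 edges.
Vertex 0 has neighbors [1, 7], degree = 2.
Handshaking lemma: 2 * 8 = 16.
A graph is a tree iff it is connected and has exactly n-1 edges. This graph is connected (all 9 vertices in one component) and has 9-1 = 8 edges. It is a tree.
Diameter (longest shortest path) = 6.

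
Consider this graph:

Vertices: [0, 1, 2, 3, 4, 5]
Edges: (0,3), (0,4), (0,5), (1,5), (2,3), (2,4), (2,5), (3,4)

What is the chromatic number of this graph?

The graph has a maximum clique of size 3 (lower bound on chromatic number).
A valid 3-coloring: {0: 0, 1: 0, 2: 0, 3: 1, 4: 2, 5: 1}.
Chromatic number = 3.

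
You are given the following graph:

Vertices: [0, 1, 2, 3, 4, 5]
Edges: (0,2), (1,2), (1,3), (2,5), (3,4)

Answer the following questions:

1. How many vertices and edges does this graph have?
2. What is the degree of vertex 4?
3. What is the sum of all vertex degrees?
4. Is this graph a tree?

Count: 6 vertices, 5 edges.
Vertex 4 has neighbors [3], degree = 1.
Handshaking lemma: 2 * 5 = 10.
A graph is a tree iff it is connected and has exactly n-1 edges. This graph is connected (all 6 vertices in one component) and has 6-1 = 5 edges. It is a tree.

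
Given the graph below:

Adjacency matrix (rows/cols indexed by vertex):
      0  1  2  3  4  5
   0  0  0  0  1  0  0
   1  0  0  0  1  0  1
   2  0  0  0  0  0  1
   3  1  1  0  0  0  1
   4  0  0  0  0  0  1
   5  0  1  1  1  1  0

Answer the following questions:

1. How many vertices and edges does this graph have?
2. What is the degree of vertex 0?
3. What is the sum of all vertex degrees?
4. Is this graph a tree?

Count: 6 vertices, 6 edges.
Vertex 0 has neighbors [3], degree = 1.
Handshaking lemma: 2 * 6 = 12.
A tree on 6 vertices has 5 edges. This graph has 6 edges (1 extra). Not a tree.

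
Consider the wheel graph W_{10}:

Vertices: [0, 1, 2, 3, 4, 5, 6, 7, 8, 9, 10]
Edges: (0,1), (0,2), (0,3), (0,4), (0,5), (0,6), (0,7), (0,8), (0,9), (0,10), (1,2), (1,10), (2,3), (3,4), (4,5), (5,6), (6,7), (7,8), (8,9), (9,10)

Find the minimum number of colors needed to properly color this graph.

W_{10} = C_{10} plus a hub adjacent to every cycle vertex.
The outer cycle needs 2 colors (even cycle); the hub is adjacent to all of them so needs a fresh color.
Chromatic number = 2 + 1 = 3.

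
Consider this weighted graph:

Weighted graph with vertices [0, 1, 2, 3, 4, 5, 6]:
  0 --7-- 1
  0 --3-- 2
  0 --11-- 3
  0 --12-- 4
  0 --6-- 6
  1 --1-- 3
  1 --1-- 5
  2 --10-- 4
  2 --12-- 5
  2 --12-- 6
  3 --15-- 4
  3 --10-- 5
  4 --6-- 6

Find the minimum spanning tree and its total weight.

Applying Kruskal's algorithm (sort edges by weight, add if no cycle):
  Add (1,5) w=1
  Add (1,3) w=1
  Add (0,2) w=3
  Add (0,6) w=6
  Add (4,6) w=6
  Add (0,1) w=7
  Skip (2,4) w=10 (creates cycle)
  Skip (3,5) w=10 (creates cycle)
  Skip (0,3) w=11 (creates cycle)
  Skip (0,4) w=12 (creates cycle)
  Skip (2,5) w=12 (creates cycle)
  Skip (2,6) w=12 (creates cycle)
  Skip (3,4) w=15 (creates cycle)
MST weight = 24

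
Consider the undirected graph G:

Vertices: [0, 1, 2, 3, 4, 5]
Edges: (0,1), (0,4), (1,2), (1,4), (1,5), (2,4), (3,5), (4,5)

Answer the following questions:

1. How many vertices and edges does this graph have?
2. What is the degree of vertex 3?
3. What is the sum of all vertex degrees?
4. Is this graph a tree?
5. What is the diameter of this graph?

Count: 6 vertices, 8 edges.
Vertex 3 has neighbors [5], degree = 1.
Handshaking lemma: 2 * 8 = 16.
A tree on 6 vertices has 5 edges. This graph has 8 edges (3 extra). Not a tree.
Diameter (longest shortest path) = 3.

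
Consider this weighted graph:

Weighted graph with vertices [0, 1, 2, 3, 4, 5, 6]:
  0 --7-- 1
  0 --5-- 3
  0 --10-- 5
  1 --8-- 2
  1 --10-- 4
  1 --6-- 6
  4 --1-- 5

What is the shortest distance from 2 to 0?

Using Dijkstra's algorithm from vertex 2:
Shortest path: 2 -> 1 -> 0
Total weight: 8 + 7 = 15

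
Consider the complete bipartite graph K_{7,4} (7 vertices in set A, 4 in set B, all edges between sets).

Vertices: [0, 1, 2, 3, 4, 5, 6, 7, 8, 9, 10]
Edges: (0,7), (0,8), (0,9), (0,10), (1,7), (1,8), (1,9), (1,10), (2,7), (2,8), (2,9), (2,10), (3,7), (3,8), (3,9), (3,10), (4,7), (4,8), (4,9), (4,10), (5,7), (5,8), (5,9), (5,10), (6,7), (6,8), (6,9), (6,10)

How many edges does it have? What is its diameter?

K_{7,4} has 7 * 4 = 28 edges.
Any vertex reaches any opposite-side vertex in 1 step; same-side vertices reach in 2 steps via any opposite-side vertex.
Diameter = 2.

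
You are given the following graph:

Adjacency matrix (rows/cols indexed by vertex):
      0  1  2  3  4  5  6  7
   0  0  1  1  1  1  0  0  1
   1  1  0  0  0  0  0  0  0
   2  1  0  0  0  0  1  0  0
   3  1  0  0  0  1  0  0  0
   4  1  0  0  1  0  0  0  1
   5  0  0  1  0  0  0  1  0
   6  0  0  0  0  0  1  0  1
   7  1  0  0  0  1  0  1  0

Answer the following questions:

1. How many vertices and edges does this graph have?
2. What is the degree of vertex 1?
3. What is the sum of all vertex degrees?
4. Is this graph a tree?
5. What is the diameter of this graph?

Count: 8 vertices, 10 edges.
Vertex 1 has neighbors [0], degree = 1.
Handshaking lemma: 2 * 10 = 20.
A tree on 8 vertices has 7 edges. This graph has 10 edges (3 extra). Not a tree.
Diameter (longest shortest path) = 3.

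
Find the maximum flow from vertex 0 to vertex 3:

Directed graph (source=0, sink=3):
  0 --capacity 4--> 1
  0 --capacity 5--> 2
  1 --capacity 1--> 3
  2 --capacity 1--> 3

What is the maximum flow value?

Computing max flow:
  Flow on (0->1): 1/4
  Flow on (0->2): 1/5
  Flow on (1->3): 1/1
  Flow on (2->3): 1/1
Maximum flow = 2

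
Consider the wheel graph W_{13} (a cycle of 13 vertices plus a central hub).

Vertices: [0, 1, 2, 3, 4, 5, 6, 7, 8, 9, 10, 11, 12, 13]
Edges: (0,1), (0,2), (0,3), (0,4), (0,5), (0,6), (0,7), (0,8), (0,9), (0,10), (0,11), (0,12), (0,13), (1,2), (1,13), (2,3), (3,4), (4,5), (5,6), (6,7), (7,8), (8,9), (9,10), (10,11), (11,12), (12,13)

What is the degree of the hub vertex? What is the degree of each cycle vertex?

The hub connects to all 13 cycle vertices, so deg(hub) = 13.
Each cycle vertex connects to 2 neighbors on the cycle plus the hub, so deg(cycle vertex) = 3.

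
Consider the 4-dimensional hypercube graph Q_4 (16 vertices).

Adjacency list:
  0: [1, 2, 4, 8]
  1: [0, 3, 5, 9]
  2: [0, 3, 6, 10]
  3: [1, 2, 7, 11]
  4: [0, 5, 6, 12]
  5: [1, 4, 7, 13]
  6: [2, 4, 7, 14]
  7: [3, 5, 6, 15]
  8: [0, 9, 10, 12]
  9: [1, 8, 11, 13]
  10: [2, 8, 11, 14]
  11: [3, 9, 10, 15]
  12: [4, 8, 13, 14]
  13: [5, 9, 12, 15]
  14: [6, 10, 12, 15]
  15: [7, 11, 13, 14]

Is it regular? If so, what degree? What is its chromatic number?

In Q_4, every vertex has exactly 4 neighbors (flip one of 4 bits), so it is 4-regular.
Q_4 is bipartite (partition by bit-parity), so chromatic number = 2.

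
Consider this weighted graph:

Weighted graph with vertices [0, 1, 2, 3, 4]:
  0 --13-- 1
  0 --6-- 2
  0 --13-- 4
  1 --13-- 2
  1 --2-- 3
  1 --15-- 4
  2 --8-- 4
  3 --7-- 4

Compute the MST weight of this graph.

Applying Kruskal's algorithm (sort edges by weight, add if no cycle):
  Add (1,3) w=2
  Add (0,2) w=6
  Add (3,4) w=7
  Add (2,4) w=8
  Skip (0,4) w=13 (creates cycle)
  Skip (0,1) w=13 (creates cycle)
  Skip (1,2) w=13 (creates cycle)
  Skip (1,4) w=15 (creates cycle)
MST weight = 23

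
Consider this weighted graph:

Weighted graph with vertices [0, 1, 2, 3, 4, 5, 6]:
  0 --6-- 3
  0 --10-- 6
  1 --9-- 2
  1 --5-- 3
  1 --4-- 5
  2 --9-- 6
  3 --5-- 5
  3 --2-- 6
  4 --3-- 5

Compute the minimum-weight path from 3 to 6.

Using Dijkstra's algorithm from vertex 3:
Shortest path: 3 -> 6
Total weight: 2 = 2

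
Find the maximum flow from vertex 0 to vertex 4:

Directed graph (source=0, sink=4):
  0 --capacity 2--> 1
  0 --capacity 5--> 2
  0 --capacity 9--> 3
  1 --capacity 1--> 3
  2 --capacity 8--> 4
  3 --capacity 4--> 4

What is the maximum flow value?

Computing max flow:
  Flow on (0->1): 1/2
  Flow on (0->2): 5/5
  Flow on (0->3): 3/9
  Flow on (1->3): 1/1
  Flow on (2->4): 5/8
  Flow on (3->4): 4/4
Maximum flow = 9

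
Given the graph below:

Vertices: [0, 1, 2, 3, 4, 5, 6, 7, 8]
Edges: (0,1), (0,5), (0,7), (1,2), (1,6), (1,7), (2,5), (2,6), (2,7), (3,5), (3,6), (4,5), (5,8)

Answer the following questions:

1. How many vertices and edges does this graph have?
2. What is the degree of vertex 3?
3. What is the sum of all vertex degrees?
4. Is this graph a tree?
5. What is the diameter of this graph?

Count: 9 vertices, 13 edges.
Vertex 3 has neighbors [5, 6], degree = 2.
Handshaking lemma: 2 * 13 = 26.
A tree on 9 vertices has 8 edges. This graph has 13 edges (5 extra). Not a tree.
Diameter (longest shortest path) = 3.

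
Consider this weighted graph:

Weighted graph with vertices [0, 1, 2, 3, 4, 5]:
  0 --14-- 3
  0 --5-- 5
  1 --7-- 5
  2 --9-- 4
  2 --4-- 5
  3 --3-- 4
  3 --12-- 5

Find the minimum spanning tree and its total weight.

Applying Kruskal's algorithm (sort edges by weight, add if no cycle):
  Add (3,4) w=3
  Add (2,5) w=4
  Add (0,5) w=5
  Add (1,5) w=7
  Add (2,4) w=9
  Skip (3,5) w=12 (creates cycle)
  Skip (0,3) w=14 (creates cycle)
MST weight = 28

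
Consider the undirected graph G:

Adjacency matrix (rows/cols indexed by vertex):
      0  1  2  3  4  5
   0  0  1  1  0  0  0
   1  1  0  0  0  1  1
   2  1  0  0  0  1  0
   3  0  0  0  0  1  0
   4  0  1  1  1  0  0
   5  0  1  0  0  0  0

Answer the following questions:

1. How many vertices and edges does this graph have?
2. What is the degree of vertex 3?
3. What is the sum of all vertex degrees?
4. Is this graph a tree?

Count: 6 vertices, 6 edges.
Vertex 3 has neighbors [4], degree = 1.
Handshaking lemma: 2 * 6 = 12.
A tree on 6 vertices has 5 edges. This graph has 6 edges (1 extra). Not a tree.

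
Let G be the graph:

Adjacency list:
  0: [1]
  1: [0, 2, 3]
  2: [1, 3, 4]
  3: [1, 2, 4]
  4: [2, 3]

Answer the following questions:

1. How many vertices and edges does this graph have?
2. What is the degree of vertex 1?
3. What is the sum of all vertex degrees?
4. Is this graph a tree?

Count: 5 vertices, 6 edges.
Vertex 1 has neighbors [0, 2, 3], degree = 3.
Handshaking lemma: 2 * 6 = 12.
A tree on 5 vertices has 4 edges. This graph has 6 edges (2 extra). Not a tree.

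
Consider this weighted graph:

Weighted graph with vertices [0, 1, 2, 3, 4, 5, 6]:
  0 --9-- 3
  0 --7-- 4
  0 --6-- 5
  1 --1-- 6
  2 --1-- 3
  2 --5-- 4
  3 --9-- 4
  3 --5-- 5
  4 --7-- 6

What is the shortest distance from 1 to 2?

Using Dijkstra's algorithm from vertex 1:
Shortest path: 1 -> 6 -> 4 -> 2
Total weight: 1 + 7 + 5 = 13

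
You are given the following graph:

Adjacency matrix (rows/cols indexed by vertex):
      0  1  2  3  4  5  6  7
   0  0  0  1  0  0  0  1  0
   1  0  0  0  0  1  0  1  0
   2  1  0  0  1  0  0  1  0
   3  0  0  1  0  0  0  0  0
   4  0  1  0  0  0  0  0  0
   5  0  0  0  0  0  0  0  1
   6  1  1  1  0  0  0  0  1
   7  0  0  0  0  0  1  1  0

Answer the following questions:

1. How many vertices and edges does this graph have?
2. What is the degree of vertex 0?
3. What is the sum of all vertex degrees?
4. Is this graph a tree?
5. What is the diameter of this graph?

Count: 8 vertices, 8 edges.
Vertex 0 has neighbors [2, 6], degree = 2.
Handshaking lemma: 2 * 8 = 16.
A tree on 8 vertices has 7 edges. This graph has 8 edges (1 extra). Not a tree.
Diameter (longest shortest path) = 4.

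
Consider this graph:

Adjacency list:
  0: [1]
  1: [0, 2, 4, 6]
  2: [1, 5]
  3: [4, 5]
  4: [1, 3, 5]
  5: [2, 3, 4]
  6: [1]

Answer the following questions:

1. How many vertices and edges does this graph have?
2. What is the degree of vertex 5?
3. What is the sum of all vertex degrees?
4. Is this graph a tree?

Count: 7 vertices, 8 edges.
Vertex 5 has neighbors [2, 3, 4], degree = 3.
Handshaking lemma: 2 * 8 = 16.
A tree on 7 vertices has 6 edges. This graph has 8 edges (2 extra). Not a tree.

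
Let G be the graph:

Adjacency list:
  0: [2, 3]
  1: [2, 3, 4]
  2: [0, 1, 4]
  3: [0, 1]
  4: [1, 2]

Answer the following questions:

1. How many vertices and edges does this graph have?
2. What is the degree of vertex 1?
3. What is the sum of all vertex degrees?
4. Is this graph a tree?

Count: 5 vertices, 6 edges.
Vertex 1 has neighbors [2, 3, 4], degree = 3.
Handshaking lemma: 2 * 6 = 12.
A tree on 5 vertices has 4 edges. This graph has 6 edges (2 extra). Not a tree.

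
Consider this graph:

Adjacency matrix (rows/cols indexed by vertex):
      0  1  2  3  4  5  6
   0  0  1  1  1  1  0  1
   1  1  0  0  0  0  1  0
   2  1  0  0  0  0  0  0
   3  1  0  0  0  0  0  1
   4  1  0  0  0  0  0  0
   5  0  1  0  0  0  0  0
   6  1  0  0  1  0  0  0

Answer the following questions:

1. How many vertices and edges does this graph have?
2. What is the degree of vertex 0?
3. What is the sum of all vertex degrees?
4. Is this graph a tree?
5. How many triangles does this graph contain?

Count: 7 vertices, 7 edges.
Vertex 0 has neighbors [1, 2, 3, 4, 6], degree = 5.
Handshaking lemma: 2 * 7 = 14.
A tree on 7 vertices has 6 edges. This graph has 7 edges (1 extra). Not a tree.
Number of triangles = 1.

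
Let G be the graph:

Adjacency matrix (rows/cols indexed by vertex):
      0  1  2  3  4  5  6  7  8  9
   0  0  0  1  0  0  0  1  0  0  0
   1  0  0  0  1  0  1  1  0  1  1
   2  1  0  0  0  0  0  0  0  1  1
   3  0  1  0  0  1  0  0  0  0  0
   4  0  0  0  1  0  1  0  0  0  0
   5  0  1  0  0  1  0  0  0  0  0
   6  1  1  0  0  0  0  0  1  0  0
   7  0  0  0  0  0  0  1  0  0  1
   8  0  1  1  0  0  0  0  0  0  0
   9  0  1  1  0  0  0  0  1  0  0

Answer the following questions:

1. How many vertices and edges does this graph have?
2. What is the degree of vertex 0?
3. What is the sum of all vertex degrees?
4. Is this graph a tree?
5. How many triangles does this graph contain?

Count: 10 vertices, 13 edges.
Vertex 0 has neighbors [2, 6], degree = 2.
Handshaking lemma: 2 * 13 = 26.
A tree on 10 vertices has 9 edges. This graph has 13 edges (4 extra). Not a tree.
Number of triangles = 0.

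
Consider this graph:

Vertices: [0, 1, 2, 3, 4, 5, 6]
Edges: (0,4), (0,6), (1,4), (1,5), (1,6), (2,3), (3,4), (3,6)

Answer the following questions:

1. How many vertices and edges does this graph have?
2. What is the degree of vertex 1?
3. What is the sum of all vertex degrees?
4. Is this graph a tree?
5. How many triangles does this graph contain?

Count: 7 vertices, 8 edges.
Vertex 1 has neighbors [4, 5, 6], degree = 3.
Handshaking lemma: 2 * 8 = 16.
A tree on 7 vertices has 6 edges. This graph has 8 edges (2 extra). Not a tree.
Number of triangles = 0.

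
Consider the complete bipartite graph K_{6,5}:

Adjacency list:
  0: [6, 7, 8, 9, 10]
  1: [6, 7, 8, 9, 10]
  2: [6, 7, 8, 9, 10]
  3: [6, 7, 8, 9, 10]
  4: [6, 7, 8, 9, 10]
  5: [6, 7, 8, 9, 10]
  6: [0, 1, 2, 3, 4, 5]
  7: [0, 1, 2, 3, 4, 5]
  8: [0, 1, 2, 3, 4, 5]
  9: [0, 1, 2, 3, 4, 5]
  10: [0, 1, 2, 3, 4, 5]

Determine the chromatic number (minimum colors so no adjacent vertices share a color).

K_{6,5} is bipartite: vertices split into two independent sets of size 6 and 5.
Color one set 0, the other 1. No adjacent vertices share a color.
Chromatic number = 2.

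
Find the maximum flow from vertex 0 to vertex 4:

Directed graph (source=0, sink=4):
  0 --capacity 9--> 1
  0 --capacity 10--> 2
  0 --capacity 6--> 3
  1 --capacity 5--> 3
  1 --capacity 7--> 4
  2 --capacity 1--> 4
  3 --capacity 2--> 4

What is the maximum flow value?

Computing max flow:
  Flow on (0->1): 7/9
  Flow on (0->2): 1/10
  Flow on (0->3): 2/6
  Flow on (1->4): 7/7
  Flow on (2->4): 1/1
  Flow on (3->4): 2/2
Maximum flow = 10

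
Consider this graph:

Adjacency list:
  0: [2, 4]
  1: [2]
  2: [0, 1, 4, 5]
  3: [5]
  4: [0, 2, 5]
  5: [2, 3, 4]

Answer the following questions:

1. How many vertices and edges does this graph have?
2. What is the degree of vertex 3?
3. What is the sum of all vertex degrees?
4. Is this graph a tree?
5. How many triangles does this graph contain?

Count: 6 vertices, 7 edges.
Vertex 3 has neighbors [5], degree = 1.
Handshaking lemma: 2 * 7 = 14.
A tree on 6 vertices has 5 edges. This graph has 7 edges (2 extra). Not a tree.
Number of triangles = 2.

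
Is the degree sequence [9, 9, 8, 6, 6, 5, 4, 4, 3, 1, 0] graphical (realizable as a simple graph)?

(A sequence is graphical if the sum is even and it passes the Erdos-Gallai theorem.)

Sum of degrees = 55. Sum is odd, so the sequence is NOT graphical.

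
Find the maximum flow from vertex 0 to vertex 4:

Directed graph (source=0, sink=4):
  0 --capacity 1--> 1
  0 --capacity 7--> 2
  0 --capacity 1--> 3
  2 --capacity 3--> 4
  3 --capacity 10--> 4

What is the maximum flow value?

Computing max flow:
  Flow on (0->2): 3/7
  Flow on (0->3): 1/1
  Flow on (2->4): 3/3
  Flow on (3->4): 1/10
Maximum flow = 4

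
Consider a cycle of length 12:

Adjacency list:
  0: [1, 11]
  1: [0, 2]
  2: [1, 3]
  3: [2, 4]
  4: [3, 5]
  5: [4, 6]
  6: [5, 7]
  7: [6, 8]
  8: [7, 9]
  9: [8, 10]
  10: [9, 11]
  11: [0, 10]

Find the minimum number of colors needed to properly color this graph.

This is an even cycle (C_12). Even cycles are bipartite.
Chromatic number = 2.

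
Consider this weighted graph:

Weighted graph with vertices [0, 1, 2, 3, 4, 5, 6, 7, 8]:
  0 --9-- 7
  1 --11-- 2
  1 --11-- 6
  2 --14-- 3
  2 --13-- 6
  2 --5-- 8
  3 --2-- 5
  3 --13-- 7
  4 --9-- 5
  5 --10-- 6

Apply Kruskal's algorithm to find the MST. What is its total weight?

Applying Kruskal's algorithm (sort edges by weight, add if no cycle):
  Add (3,5) w=2
  Add (2,8) w=5
  Add (0,7) w=9
  Add (4,5) w=9
  Add (5,6) w=10
  Add (1,2) w=11
  Add (1,6) w=11
  Skip (2,6) w=13 (creates cycle)
  Add (3,7) w=13
  Skip (2,3) w=14 (creates cycle)
MST weight = 70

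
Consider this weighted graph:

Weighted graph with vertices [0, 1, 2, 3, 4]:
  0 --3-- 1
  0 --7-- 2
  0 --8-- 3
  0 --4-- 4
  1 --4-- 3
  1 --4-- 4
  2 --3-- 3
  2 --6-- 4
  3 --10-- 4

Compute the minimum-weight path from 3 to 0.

Using Dijkstra's algorithm from vertex 3:
Shortest path: 3 -> 1 -> 0
Total weight: 4 + 3 = 7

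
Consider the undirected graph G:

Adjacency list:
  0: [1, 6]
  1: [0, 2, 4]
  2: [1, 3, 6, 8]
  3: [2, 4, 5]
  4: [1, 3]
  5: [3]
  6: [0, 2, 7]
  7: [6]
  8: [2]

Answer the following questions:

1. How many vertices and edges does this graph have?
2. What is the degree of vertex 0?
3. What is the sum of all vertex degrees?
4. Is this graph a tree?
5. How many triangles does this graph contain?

Count: 9 vertices, 10 edges.
Vertex 0 has neighbors [1, 6], degree = 2.
Handshaking lemma: 2 * 10 = 20.
A tree on 9 vertices has 8 edges. This graph has 10 edges (2 extra). Not a tree.
Number of triangles = 0.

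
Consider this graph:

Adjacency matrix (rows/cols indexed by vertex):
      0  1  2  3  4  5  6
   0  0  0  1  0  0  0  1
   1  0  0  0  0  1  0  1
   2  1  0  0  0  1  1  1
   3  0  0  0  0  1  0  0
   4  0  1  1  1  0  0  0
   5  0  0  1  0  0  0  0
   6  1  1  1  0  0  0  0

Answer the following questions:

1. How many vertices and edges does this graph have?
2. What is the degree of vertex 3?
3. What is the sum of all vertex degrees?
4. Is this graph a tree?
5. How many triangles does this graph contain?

Count: 7 vertices, 8 edges.
Vertex 3 has neighbors [4], degree = 1.
Handshaking lemma: 2 * 8 = 16.
A tree on 7 vertices has 6 edges. This graph has 8 edges (2 extra). Not a tree.
Number of triangles = 1.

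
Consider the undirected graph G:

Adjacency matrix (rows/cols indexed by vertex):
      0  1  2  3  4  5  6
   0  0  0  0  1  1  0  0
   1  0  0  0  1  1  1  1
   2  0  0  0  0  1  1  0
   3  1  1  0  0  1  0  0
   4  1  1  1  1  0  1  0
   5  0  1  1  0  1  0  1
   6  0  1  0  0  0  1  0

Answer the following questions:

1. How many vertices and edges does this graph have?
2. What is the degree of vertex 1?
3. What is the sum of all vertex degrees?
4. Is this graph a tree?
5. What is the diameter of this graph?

Count: 7 vertices, 11 edges.
Vertex 1 has neighbors [3, 4, 5, 6], degree = 4.
Handshaking lemma: 2 * 11 = 22.
A tree on 7 vertices has 6 edges. This graph has 11 edges (5 extra). Not a tree.
Diameter (longest shortest path) = 3.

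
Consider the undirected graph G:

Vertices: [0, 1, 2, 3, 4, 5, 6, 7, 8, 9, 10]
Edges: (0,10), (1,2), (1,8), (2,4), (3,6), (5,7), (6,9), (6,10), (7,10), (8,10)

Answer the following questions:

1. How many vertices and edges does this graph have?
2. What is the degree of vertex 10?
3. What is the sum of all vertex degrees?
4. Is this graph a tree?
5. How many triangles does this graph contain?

Count: 11 vertices, 10 edges.
Vertex 10 has neighbors [0, 6, 7, 8], degree = 4.
Handshaking lemma: 2 * 10 = 20.
A graph is a tree iff it is connected and has exactly n-1 edges. This graph is connected (all 11 vertices in one component) and has 11-1 = 10 edges. It is a tree.
Number of triangles = 0.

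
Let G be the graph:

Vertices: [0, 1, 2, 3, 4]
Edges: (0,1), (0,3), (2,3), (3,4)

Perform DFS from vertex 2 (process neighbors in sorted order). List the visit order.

DFS from vertex 2 (neighbors processed in ascending order):
Visit order: 2, 3, 0, 1, 4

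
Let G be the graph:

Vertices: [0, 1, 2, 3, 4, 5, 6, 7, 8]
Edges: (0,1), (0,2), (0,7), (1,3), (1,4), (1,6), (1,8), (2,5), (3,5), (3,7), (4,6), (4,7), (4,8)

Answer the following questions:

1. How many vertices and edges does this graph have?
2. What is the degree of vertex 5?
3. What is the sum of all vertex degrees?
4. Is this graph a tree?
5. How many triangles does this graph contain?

Count: 9 vertices, 13 edges.
Vertex 5 has neighbors [2, 3], degree = 2.
Handshaking lemma: 2 * 13 = 26.
A tree on 9 vertices has 8 edges. This graph has 13 edges (5 extra). Not a tree.
Number of triangles = 2.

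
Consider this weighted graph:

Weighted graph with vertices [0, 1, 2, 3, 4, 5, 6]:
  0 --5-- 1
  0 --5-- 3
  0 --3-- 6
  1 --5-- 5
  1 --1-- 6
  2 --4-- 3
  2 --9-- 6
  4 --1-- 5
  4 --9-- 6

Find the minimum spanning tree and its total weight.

Applying Kruskal's algorithm (sort edges by weight, add if no cycle):
  Add (1,6) w=1
  Add (4,5) w=1
  Add (0,6) w=3
  Add (2,3) w=4
  Skip (0,1) w=5 (creates cycle)
  Add (0,3) w=5
  Add (1,5) w=5
  Skip (2,6) w=9 (creates cycle)
  Skip (4,6) w=9 (creates cycle)
MST weight = 19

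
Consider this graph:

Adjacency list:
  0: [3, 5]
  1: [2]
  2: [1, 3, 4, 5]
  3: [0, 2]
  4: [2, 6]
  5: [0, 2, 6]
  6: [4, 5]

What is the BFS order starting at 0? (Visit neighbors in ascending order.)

BFS from vertex 0 (neighbors processed in ascending order):
Visit order: 0, 3, 5, 2, 6, 1, 4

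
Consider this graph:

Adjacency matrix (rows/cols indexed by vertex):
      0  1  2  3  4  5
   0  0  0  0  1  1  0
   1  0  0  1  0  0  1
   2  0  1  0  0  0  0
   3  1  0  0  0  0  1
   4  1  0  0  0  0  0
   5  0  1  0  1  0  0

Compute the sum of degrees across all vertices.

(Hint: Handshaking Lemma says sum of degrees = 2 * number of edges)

Count edges: 5 edges.
By Handshaking Lemma: sum of degrees = 2 * 5 = 10.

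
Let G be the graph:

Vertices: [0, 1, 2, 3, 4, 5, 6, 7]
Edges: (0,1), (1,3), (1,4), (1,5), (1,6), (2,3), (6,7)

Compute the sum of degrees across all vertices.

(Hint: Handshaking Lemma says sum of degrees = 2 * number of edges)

Count edges: 7 edges.
By Handshaking Lemma: sum of degrees = 2 * 7 = 14.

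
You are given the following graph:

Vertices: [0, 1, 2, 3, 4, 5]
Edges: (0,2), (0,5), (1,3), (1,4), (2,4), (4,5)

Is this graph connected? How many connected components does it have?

Checking connectivity: the graph has 1 connected component(s).
All vertices are reachable from each other. The graph IS connected.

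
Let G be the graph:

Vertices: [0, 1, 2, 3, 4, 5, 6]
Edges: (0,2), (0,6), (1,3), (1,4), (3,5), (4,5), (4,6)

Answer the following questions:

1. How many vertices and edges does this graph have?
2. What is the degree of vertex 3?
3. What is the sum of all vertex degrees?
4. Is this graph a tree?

Count: 7 vertices, 7 edges.
Vertex 3 has neighbors [1, 5], degree = 2.
Handshaking lemma: 2 * 7 = 14.
A tree on 7 vertices has 6 edges. This graph has 7 edges (1 extra). Not a tree.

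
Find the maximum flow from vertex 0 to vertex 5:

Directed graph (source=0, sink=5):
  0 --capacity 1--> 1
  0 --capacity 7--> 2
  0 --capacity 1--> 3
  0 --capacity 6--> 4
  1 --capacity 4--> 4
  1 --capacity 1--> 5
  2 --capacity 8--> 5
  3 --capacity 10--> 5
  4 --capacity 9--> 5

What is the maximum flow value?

Computing max flow:
  Flow on (0->1): 1/1
  Flow on (0->2): 7/7
  Flow on (0->3): 1/1
  Flow on (0->4): 6/6
  Flow on (1->5): 1/1
  Flow on (2->5): 7/8
  Flow on (3->5): 1/10
  Flow on (4->5): 6/9
Maximum flow = 15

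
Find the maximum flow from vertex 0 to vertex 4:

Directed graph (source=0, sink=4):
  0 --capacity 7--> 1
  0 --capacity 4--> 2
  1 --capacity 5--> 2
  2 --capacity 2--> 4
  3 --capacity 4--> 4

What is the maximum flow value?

Computing max flow:
  Flow on (0->1): 2/7
  Flow on (1->2): 2/5
  Flow on (2->4): 2/2
Maximum flow = 2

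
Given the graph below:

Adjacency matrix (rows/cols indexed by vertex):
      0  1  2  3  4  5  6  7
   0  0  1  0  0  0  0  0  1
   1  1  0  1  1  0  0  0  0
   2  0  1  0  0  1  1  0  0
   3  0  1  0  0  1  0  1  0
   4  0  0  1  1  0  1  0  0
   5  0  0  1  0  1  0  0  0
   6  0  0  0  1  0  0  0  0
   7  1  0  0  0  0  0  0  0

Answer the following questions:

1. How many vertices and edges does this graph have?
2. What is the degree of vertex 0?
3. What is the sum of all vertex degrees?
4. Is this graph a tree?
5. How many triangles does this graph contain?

Count: 8 vertices, 9 edges.
Vertex 0 has neighbors [1, 7], degree = 2.
Handshaking lemma: 2 * 9 = 18.
A tree on 8 vertices has 7 edges. This graph has 9 edges (2 extra). Not a tree.
Number of triangles = 1.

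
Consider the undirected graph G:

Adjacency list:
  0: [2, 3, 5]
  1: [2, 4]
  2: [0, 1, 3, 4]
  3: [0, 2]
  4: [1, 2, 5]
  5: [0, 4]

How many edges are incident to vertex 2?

Vertex 2 has neighbors [0, 1, 3, 4], so deg(2) = 4.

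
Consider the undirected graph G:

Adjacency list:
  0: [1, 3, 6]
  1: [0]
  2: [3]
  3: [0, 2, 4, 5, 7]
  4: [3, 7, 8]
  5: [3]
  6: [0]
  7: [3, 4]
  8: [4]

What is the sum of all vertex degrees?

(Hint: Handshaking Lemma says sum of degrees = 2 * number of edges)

Count edges: 9 edges.
By Handshaking Lemma: sum of degrees = 2 * 9 = 18.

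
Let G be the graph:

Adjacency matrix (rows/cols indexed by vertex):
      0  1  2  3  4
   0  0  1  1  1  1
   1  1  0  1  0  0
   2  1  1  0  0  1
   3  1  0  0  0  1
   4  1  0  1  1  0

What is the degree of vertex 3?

Vertex 3 has neighbors [0, 4], so deg(3) = 2.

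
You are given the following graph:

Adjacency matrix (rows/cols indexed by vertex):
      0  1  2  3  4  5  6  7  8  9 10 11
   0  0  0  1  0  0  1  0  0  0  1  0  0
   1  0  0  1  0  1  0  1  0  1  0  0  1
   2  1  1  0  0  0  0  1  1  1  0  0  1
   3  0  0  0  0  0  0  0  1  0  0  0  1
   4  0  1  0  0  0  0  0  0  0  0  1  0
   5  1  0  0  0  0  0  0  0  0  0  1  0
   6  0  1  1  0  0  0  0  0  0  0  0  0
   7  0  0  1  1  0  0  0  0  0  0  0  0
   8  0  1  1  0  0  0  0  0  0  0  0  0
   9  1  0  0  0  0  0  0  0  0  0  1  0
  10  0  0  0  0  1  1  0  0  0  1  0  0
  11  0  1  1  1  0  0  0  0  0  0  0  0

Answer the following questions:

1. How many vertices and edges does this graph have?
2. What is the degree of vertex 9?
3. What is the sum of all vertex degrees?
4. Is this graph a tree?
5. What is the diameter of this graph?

Count: 12 vertices, 17 edges.
Vertex 9 has neighbors [0, 10], degree = 2.
Handshaking lemma: 2 * 17 = 34.
A tree on 12 vertices has 11 edges. This graph has 17 edges (6 extra). Not a tree.
Diameter (longest shortest path) = 4.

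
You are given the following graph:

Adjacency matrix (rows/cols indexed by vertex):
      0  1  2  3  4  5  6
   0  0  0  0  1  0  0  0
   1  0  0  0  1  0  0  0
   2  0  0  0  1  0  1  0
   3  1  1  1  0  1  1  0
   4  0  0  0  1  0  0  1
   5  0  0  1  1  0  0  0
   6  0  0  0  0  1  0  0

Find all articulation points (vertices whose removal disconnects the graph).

An articulation point is a vertex whose removal disconnects the graph.
Articulation points: [3, 4]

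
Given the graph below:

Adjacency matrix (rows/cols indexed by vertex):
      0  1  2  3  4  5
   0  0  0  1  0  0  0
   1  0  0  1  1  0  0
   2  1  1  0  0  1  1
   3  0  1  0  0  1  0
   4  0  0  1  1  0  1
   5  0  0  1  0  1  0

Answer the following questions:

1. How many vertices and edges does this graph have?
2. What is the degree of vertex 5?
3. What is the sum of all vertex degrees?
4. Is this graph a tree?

Count: 6 vertices, 7 edges.
Vertex 5 has neighbors [2, 4], degree = 2.
Handshaking lemma: 2 * 7 = 14.
A tree on 6 vertices has 5 edges. This graph has 7 edges (2 extra). Not a tree.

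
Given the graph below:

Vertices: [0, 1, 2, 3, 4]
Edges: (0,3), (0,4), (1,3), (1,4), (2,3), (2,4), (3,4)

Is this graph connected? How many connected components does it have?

Checking connectivity: the graph has 1 connected component(s).
All vertices are reachable from each other. The graph IS connected.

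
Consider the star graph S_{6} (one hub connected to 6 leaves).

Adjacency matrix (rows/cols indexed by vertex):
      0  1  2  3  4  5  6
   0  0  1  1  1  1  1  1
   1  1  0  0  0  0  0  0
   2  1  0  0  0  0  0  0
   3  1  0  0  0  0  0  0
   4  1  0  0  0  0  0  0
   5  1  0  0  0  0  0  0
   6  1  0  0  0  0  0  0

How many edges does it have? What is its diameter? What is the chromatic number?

Star graph S_{6}: the hub connects to all 6 leaves.
Edges = 6.
Diameter = 2 (any leaf to hub is 1, leaf to leaf through hub is 2).
Star graphs are bipartite (hub vs leaves), so chromatic number = 2.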